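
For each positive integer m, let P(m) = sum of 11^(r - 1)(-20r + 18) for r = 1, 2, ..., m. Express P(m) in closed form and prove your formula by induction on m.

P(m) = 2·11^m(-m + 1) - 2

We claim P(m) = 2·11^m(-m + 1) - 2 for all m ≥ 1.
When m = 1: P(1) = -2, and the closed form gives -2. They agree.
For the inductive step, assume it holds for an arbitrary r ≥ 1, so P(r) = 2·11^r(-r + 1) - 2.
Then P(r+1) = P(r) + (11^r(-20r - 2)) = (2·11^r(-r + 1) - 2) + (11^r(-20r - 2)).
Simplifying, P(r+1) = -22·11^r·r - 2 = 2·11^(r+1)(-(r+1) + 1) - 2,
which is the closed form with m = r+1.
Hence, by induction on m, the claim holds for every m ≥ 1.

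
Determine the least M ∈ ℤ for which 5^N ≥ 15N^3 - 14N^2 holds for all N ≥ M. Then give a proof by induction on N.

M = 5

At N = 4: 625 < 736, so the inequality fails and M ≥ 5. We prove 5^N ≥ 15N^3 - 14N^2 for all N ≥ 5.
Base step (N = 5): 5^N = 3125 and 15N^3 - 14N^2 = 1525, so 3125 ≥ 1525.
Inductive step: suppose the statement holds for some p ≥ 5, so 5^p ≥ 15p^3 - 14p^2.
Then 5^(p + 1) = 5·(5^p) ≥ 5·(15p^3 - 14p^2).
Also, for p ≥ 5 we have 5·(15p^3 - 14p^2) ≥ 15(p+1)^3 - 14(p+1)^2, since 5·(15p^3 - 14p^2) − (15(p+1)^3 - 14(p+1)^2) = 60p^3 - 101p^2 - 17p - 1, which is nonnegative for all p ≥ 5.
Combining, 5^(p + 1) ≥ 15(p+1)^3 - 14(p+1)^2.
By the principle of mathematical induction, the result holds for all N ≥ 5.
Hence the smallest such M is 5.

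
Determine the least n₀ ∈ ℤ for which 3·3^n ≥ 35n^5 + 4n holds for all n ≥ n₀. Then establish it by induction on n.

n₀ = 15

At n = 14: 14348907 < 18823896, so the inequality fails and n₀ ≥ 15. We prove 3·3^n ≥ 35n^5 + 4n for all n ≥ 15.
Base step (n = 15): 3·3^n = 43046721 and 35n^5 + 4n = 26578185, so 43046721 ≥ 26578185.
Inductive step: suppose the statement holds for some j ≥ 15, so 3·3^j ≥ 35j^5 + 4j.
Then 3·3^(j + 1) = 3·(3·3^j) ≥ 3·(35j^5 + 4j).
Also, for j ≥ 15 we have 3·(35j^5 + 4j) ≥ 35(j+1)^5 + 4(j+1), since 3·(35j^5 + 4j) − (35(j+1)^5 + 4(j+1)) = 70j^5 - 175j^4 - 350j^3 - 350j^2 - 167j - 39, which is nonnegative for all j ≥ 15.
Combining, 3·3^(j + 1) ≥ 35(j+1)^5 + 4(j+1).
By the principle of mathematical induction, the result holds for all n ≥ 15.
Hence the smallest such n₀ is 15.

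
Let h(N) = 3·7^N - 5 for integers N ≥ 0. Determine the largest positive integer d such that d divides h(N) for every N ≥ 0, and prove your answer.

Computing the first values: h(0) = -2 and h(1) = 16; gcd(-2, 16) = 2, so d ≤ 2.
We prove 2 | 3·7^N - 5 for all N ≥ 0 by induction on N.
When N = 0: h(0) = -2 = 2·(-1), so 2 | h(0).
Suppose the result is true for N = r, i.e. 2 | h(r). Then
h(r+1) = 3·7^(r+1) - 5 = 7·(3·7^r - 5) + 30 = 7·h(r) + 30. The first term is divisible by 2 by the inductive hypothesis, and 30 is divisible by 2. Hence 2 | h(r+1).
This completes the induction.
Therefore the largest such d is 2.

d = 2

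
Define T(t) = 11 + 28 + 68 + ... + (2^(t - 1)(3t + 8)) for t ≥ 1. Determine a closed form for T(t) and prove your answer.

We claim T(t) = 2^t(3t + 5) - 5 for all t ≥ 1.
For the base case t = 1: T(1) = 11, and the closed form gives 11. They agree.
For the inductive step, assume it holds for an arbitrary p ≥ 1, so T(p) = 2^p(3p + 5) - 5.
Then T(p+1) = T(p) + (2^p(3p + 11)) = (2^p(3p + 5) - 5) + (2^p(3p + 11)).
Simplifying, T(p+1) = 6·2^p·p + 16·2^p - 5 = 2^(p+1)(3(p+1) + 5) - 5,
which is the closed form with t = p+1.
By the principle of mathematical induction, the result holds for all t ≥ 1.

T(t) = 2^t(3t + 5) - 5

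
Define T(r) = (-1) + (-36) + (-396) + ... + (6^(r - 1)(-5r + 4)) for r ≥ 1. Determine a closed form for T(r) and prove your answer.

T(r) = 6^r(-r + 1) - 1

We claim T(r) = 6^r(-r + 1) - 1 for all r ≥ 1.
For the base case r = 1: T(1) = -1, and the closed form gives -1. They agree.
Inductive step: assume the claim holds for r = i, so T(i) = 6^i(-i + 1) - 1.
Then T(i+1) = T(i) + (6^i(-5i - 1)) = (6^i(-i + 1) - 1) + (6^i(-5i - 1)).
Simplifying, T(i+1) = -6·6^i·i - 1 = 6^(i+1)(-(i+1) + 1) - 1,
which is the closed form with r = i+1.
By the principle of mathematical induction, the result holds for all r ≥ 1.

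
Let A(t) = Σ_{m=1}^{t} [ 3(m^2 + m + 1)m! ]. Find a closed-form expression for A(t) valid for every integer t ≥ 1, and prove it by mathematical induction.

A(t) = (3t + 3)(t + 1)! - 3

We claim A(t) = (3t + 3)(t + 1)! - 3 for all t ≥ 1.
Base case (t = 1): A(1) = 9, and the closed form gives 9. They agree.
For the inductive step, assume it holds for an arbitrary m ≥ 1, so A(m) = (3m + 3)(m + 1)! - 3.
Then A(m+1) = A(m) + (3(m^2 + 3m + 3)(m + 1)!) = ((3m + 3)(m + 1)! - 3) + (3(m^2 + 3m + 3)(m + 1)!).
Simplifying, A(m+1) = (3(m+1) + 3)((m+1) + 1)! - 3,
which is the closed form with t = m+1.
Hence, by induction on t, the claim holds for every t ≥ 1.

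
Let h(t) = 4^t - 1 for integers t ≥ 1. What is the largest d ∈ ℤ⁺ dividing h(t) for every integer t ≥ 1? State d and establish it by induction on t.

Computing the first values: h(1) = 3 and h(2) = 15; gcd(3, 15) = 3, so d ≤ 3.
We prove 3 | 4^t - 1 for all t ≥ 1 by induction on t.
When t = 1: h(1) = 3 = 3·(1), so 3 | h(1).
For the inductive step, assume it holds for an arbitrary m ≥ 1, i.e. 3 | h(m). Then
4^{m+1} − 1^{m+1} = 4·4^m − 1·1^m = 4·(4^m − 1^m) + (3)·1^m. The first term is divisible by 3 by the inductive hypothesis, and the second term (3)·1^m is divisible by 3 since 3 | 3. Hence 3 | h(m+1).
Hence, by induction on t, the claim holds for every t ≥ 1.
Therefore the largest such d is 3.

d = 3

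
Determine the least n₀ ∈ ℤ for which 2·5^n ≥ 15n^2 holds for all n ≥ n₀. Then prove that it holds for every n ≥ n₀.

n₀ = 3

At n = 2: 50 < 60, so the inequality fails and n₀ ≥ 3. We prove 2·5^n ≥ 15n^2 for all n ≥ 3.
Base step (n = 3): 2·5^n = 250 and 15n^2 = 135, so 250 ≥ 135.
Inductive step: assume the claim holds for n = j, so 2·5^j ≥ 15j^2.
Then 2·5^(j + 1) = 5·(2·5^j) ≥ 5·(15j^2).
Also, for j ≥ 3 we have 5·(15j^2) ≥ 15(j+1)^2, since 5 ≥ (1 + 1/j)^2 for all j ≥ 3.
Combining, 2·5^(j + 1) ≥ 15(j+1)^2.
By induction, the statement is established for all n ≥ 3.
Hence the smallest such n₀ is 3.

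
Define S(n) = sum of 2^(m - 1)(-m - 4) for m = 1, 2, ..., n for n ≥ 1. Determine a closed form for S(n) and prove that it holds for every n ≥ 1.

S(n) = -2^n(n + 3) + 3

We claim S(n) = -2^n(n + 3) + 3 for all n ≥ 1.
When n = 1: S(1) = -5, and the closed form gives -5. They agree.
Inductive step: suppose the statement holds for some m ≥ 1, so S(m) = -2^m(m + 3) + 3.
Then S(m+1) = S(m) + (2^m(-m - 5)) = (-2^m(m + 3) + 3) + (2^m(-m - 5)).
Simplifying, S(m+1) = -2^(m + 1)m - 2^(m + 3) + 3 = -2^(m+1)((m+1) + 3) + 3,
which is the closed form with n = m+1.
By induction, the statement is established for all n ≥ 1.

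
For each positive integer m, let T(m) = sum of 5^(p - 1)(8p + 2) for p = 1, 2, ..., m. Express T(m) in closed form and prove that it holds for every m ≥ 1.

We claim T(m) = 2·5^m·m for all m ≥ 1.
Base step (m = 1): T(1) = 10, and the closed form gives 10. They agree.
Inductive step: suppose the statement holds for some p ≥ 1, so T(p) = 2·5^p·p.
Then T(p+1) = T(p) + (5^p(8p + 10)) = (2·5^p·p) + (5^p(8p + 10)).
Simplifying, T(p+1) = 10·5^p(p + 1) = 2·5^(p+1)·(p+1),
which is the closed form with m = p+1.
This completes the induction.

T(m) = 2·5^m·m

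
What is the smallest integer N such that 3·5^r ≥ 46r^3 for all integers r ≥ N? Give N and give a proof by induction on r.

N = 5

At r = 4: 1875 < 2944, so the inequality fails and N ≥ 5. We prove 3·5^r ≥ 46r^3 for all r ≥ 5.
Base step (r = 5): 3·5^r = 9375 and 46r^3 = 5750, so 9375 ≥ 5750.
Inductive step: suppose the statement holds for some i ≥ 5, so 3·5^i ≥ 46i^3.
Then 3·5^(i + 1) = 5·(3·5^i) ≥ 5·(46i^3).
Also, for i ≥ 5 we have 5·(46i^3) ≥ 46(i+1)^3, since 5 ≥ (1 + 1/i)^3 for all i ≥ 5.
Combining, 3·5^(i + 1) ≥ 46(i+1)^3.
This completes the induction.
Hence the smallest such N is 5.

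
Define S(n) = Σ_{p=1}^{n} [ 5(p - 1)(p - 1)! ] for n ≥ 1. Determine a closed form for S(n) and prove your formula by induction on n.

S(n) = 5n! - 5

We claim S(n) = 5n! - 5 for all n ≥ 1.
For the base case n = 1: S(1) = 0, and the closed form gives 0. They agree.
Inductive step: assume the claim holds for n = p, so S(p) = 5p! - 5.
Then S(p+1) = S(p) + (5p·p!) = (5p! - 5) + (5p·p!).
Simplifying, S(p+1) = 5(p+1)! - 5,
which is the closed form with n = p+1.
By the principle of mathematical induction, the result holds for all n ≥ 1.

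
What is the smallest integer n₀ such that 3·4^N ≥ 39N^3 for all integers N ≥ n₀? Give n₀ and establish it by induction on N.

n₀ = 6

At N = 5: 3072 < 4875, so the inequality fails and n₀ ≥ 6. We prove 3·4^N ≥ 39N^3 for all N ≥ 6.
Base case (N = 6): 3·4^N = 12288 and 39N^3 = 8424, so 12288 ≥ 8424.
Suppose the result is true for N = k, so 3·4^k ≥ 39k^3.
Then 3·4^(k + 1) = 4·(3·4^k) ≥ 4·(39k^3).
Also, for k ≥ 6 we have 4·(39k^3) ≥ 39(k+1)^3, since 4 ≥ (1 + 1/k)^3 for all k ≥ 6.
Combining, 3·4^(k + 1) ≥ 39(k+1)^3.
This completes the induction.
Hence the smallest such n₀ is 6.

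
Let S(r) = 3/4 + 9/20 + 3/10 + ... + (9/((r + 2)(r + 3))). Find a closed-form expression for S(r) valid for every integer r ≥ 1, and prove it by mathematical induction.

S(r) = 3r/(r + 3)

We claim S(r) = 3r/(r + 3) for all r ≥ 1.
When r = 1: S(1) = 3/4, and the closed form gives 3/4. They agree.
Suppose the result is true for r = p, so S(p) = 3p/(p + 3).
Then S(p+1) = S(p) + (9/((p + 3)(p + 4))) = (3p/(p + 3)) + (9/((p + 3)(p + 4))).
Simplifying, S(p+1) = 3(p + 1)/(p + 4) = 3(p+1)/((p+1) + 3),
which is the closed form with r = p+1.
By induction, the statement is established for all r ≥ 1.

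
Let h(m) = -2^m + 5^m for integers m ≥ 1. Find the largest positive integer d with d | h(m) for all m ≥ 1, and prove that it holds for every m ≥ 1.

d = 3

Computing the first values: h(1) = 3 and h(2) = 21; gcd(3, 21) = 3, so d ≤ 3.
We prove 3 | -2^m + 5^m for all m ≥ 1 by induction on m.
When m = 1: h(1) = 3 = 3·(1), so 3 | h(1).
For the inductive step, assume it holds for an arbitrary p ≥ 1, i.e. 3 | h(p). Then
5^{p+1} − 2^{p+1} = 5·5^p − 2·2^p = 5·(5^p − 2^p) + (3)·2^p. The first term is divisible by 3 by the inductive hypothesis, and the second term (3)·2^p is divisible by 3 since 3 | 3. Hence 3 | h(p+1).
By the principle of mathematical induction, the result holds for all m ≥ 1.
Therefore the largest such d is 3.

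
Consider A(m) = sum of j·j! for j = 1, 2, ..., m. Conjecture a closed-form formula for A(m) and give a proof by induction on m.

A(m) = (m + 1)! - 1

We claim A(m) = (m + 1)! - 1 for all m ≥ 1.
Base case (m = 1): A(1) = 1, and the closed form gives 1. They agree.
For the inductive step, assume it holds for an arbitrary j ≥ 1, so A(j) = (j + 1)! - 1.
Then A(j+1) = A(j) + ((j + 1)(j + 1)!) = ((j + 1)! - 1) + ((j + 1)(j + 1)!).
Simplifying, A(j+1) = ((j+1) + 1)! - 1,
which is the closed form with m = j+1.
This completes the induction.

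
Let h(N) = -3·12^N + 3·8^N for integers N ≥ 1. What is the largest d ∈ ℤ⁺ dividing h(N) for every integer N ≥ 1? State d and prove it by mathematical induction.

Computing the first values: h(1) = -12 and h(2) = -240; gcd(-12, -240) = 12, so d ≤ 12.
We prove 12 | -3·12^N + 3·8^N for all N ≥ 1 by induction on N.
Base case (N = 1): h(1) = -12 = 12·(-1), so 12 | h(1).
Inductive step: suppose the statement holds for some i ≥ 1, i.e. 12 | h(i). Then
h(i+1) − 12·h(i) = (-3·12^(i+1) + 3·8^(i+1)) − 12·(-3·12^i + 3·8^i) = (3)·8^i·(8 − 12) = (-12)·8^i. Since 12 | h(i) by the inductive hypothesis, 12 | 12·h(i); and 12 | -12 since -12 = 12·-1. Therefore 12 | h(i+1).
Hence, by induction on N, the claim holds for every N ≥ 1.
Therefore the largest such d is 12.

d = 12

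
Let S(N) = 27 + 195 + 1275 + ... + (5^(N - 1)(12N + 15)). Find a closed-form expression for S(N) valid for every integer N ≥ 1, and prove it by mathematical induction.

S(N) = 3·5^N(N + 1) - 3

We claim S(N) = 3·5^N(N + 1) - 3 for all N ≥ 1.
Base case (N = 1): S(1) = 27, and the closed form gives 27. They agree.
For the inductive step, assume it holds for an arbitrary k ≥ 1, so S(k) = 3·5^k(k + 1) - 3.
Then S(k+1) = S(k) + (5^k(12k + 27)) = (3·5^k(k + 1) - 3) + (5^k(12k + 27)).
Simplifying, S(k+1) = 15·5^k·k + 30·5^k - 3 = 3·5^(k+1)((k+1) + 1) - 3,
which is the closed form with N = k+1.
Hence, by induction on N, the claim holds for every N ≥ 1.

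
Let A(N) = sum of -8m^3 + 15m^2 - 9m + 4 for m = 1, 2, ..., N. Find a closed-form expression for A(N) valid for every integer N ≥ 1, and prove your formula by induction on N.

We claim A(N) = -N(2N^3 - N^2 - N - 2) for all N ≥ 1.
When N = 1: A(1) = 2, and the closed form gives 2. They agree.
For the inductive step, assume it holds for an arbitrary m ≥ 1, so A(m) = m(-2m^3 + m^2 + m + 2).
Then A(m+1) = A(m) + (-8m^3 - 9m^2 - 3m + 2) = (m(-2m^3 + m^2 + m + 2)) + (-8m^3 - 9m^2 - 3m + 2).
Simplifying, A(m+1) = -(m + 1)(2m^3 + 5m^2 + 3m - 2) = -(m+1)(2(m+1)^3 - (m+1)^2 - (m+1) - 2),
which is the closed form with N = m+1.
By the principle of mathematical induction, the result holds for all N ≥ 1.

A(N) = -N(2N^3 - N^2 - N - 2)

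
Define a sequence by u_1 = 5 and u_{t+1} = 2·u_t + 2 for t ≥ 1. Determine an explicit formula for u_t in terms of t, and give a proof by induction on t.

Computing the first terms: u_1 = 5, u_2 = 12, u_3 = 26. This suggests u_t = 7·2^(t - 1) - 2.
For the base case t = 1: the formula gives 5 = 5 = u_1.
Suppose the result is true for t = i, so u_i = 7·2^(i - 1) - 2.
Then u_{i+1} = 2·u_i + 2 = 2·(7·2^(i - 1) - 2) + 2 = 7·2^i - 2 = 7·2^((i+1) - 1) - 2,
which is the claimed formula at t = i+1.
Hence, by induction on t, the claim holds for every t ≥ 1.

u_t = 7·2^(t - 1) - 2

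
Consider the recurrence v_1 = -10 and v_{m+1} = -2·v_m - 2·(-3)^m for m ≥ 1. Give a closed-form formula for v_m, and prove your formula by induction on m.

Computing the first terms: v_1 = -10, v_2 = 26, v_3 = -70. This suggests v_m = -(-2)^(m + 1) + 2(-3)^m.
For the base case m = 1: the formula gives -10 = -10 = v_1.
For the inductive step, assume it holds for an arbitrary j ≥ 1, so v_j = -(-2)^(j + 1) + 2(-3)^j.
Then v_{j+1} = -2·v_j - 2·(-3)^j = -2·(-(-2)^(j + 1) + 2(-3)^j) - 2·(-3)^j = -(-2)^(j + 2) + 2(-3)^(j + 1) = -(-2)^((j+1) + 1) + 2(-3)^(j+1),
which is the claimed formula at m = j+1.
By induction, the statement is established for all m ≥ 1.

v_m = -(-2)^(m + 1) + 2(-3)^m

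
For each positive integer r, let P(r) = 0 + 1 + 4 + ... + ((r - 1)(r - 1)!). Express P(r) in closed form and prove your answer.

We claim P(r) = r! - 1 for all r ≥ 1.
Base case (r = 1): P(1) = 0, and the closed form gives 0. They agree.
For the inductive step, assume it holds for an arbitrary m ≥ 1, so P(m) = m! - 1.
Then P(m+1) = P(m) + (m·m!) = (m! - 1) + (m·m!).
Simplifying, P(m+1) = (m+1)! - 1,
which is the closed form with r = m+1.
Hence, by induction on r, the claim holds for every r ≥ 1.

P(r) = r! - 1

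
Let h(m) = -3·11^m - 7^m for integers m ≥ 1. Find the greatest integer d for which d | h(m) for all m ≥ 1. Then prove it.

d = 4

Computing the first values: h(1) = -40 and h(2) = -412; gcd(-40, -412) = 4, so d ≤ 4.
We prove 4 | -3·11^m - 7^m for all m ≥ 1 by induction on m.
Base case (m = 1): h(1) = -40 = 4·(-10), so 4 | h(1).
For the inductive step, assume it holds for an arbitrary r ≥ 1, i.e. 4 | h(r). Then
h(r+1) − 11·h(r) = (-3·11^(r+1) - 7^(r+1)) − 11·(-3·11^r - 7^r) = (-1)·7^r·(7 − 11) = (4)·7^r. Since 4 | h(r) by the inductive hypothesis, 4 | 11·h(r); and 4 | 4 since 4 = 4·1. Therefore 4 | h(r+1).
This completes the induction.
Therefore the largest such d is 4.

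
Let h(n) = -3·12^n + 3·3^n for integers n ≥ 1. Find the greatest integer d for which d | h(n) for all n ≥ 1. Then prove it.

Computing the first values: h(1) = -27 and h(2) = -405; gcd(-27, -405) = 27, so d ≤ 27.
We prove 27 | -3·12^n + 3·3^n for all n ≥ 1 by induction on n.
For the base case n = 1: h(1) = -27 = 27·(-1), so 27 | h(1).
Inductive step: assume the claim holds for n = i, i.e. 27 | h(i). Then
h(i+1) − 12·h(i) = (-3·12^(i+1) + 3·3^(i+1)) − 12·(-3·12^i + 3·3^i) = (3)·3^i·(3 − 12) = (-27)·3^i. Since 27 | h(i) by the inductive hypothesis, 27 | 12·h(i); and 27 | -27 since -27 = 27·-1. Therefore 27 | h(i+1).
Hence, by induction on n, the claim holds for every n ≥ 1.
Therefore the largest such d is 27.

d = 27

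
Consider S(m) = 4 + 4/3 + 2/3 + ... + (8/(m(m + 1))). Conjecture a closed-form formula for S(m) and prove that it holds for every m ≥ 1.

We claim S(m) = 8m/(m + 1) for all m ≥ 1.
Base case (m = 1): S(1) = 4, and the closed form gives 4. They agree.
Inductive step: assume the claim holds for m = k, so S(k) = 8k/(k + 1).
Then S(k+1) = S(k) + (8/((k + 1)(k + 2))) = (8k/(k + 1)) + (8/((k + 1)(k + 2))).
Simplifying, S(k+1) = 8(k + 1)/(k + 2) = 8(k+1)/((k+1) + 1),
which is the closed form with m = k+1.
By induction, the statement is established for all m ≥ 1.

S(m) = 8m/(m + 1)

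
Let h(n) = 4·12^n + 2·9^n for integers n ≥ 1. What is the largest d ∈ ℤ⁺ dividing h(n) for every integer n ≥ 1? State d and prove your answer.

Computing the first values: h(1) = 66 and h(2) = 738; gcd(66, 738) = 6, so d ≤ 6.
We prove 6 | 4·12^n + 2·9^n for all n ≥ 1 by induction on n.
Base case (n = 1): h(1) = 66 = 6·(11), so 6 | h(1).
Suppose the result is true for n = j, i.e. 6 | h(j). Then
h(j+1) − 12·h(j) = (4·12^(j+1) + 2·9^(j+1)) − 12·(4·12^j + 2·9^j) = (2)·9^j·(9 − 12) = (-6)·9^j. Since 6 | h(j) by the inductive hypothesis, 6 | 12·h(j); and 6 | -6 since -6 = 6·-1. Therefore 6 | h(j+1).
By the principle of mathematical induction, the result holds for all n ≥ 1.
Therefore the largest such d is 6.

d = 6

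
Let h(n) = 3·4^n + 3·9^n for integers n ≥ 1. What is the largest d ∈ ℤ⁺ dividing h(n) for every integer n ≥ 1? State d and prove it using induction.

Computing the first values: h(1) = 39 and h(2) = 291; gcd(39, 291) = 3, so d ≤ 3.
We prove 3 | 3·4^n + 3·9^n for all n ≥ 1 by induction on n.
Base case (n = 1): h(1) = 39 = 3·(13), so 3 | h(1).
Suppose the result is true for n = m, i.e. 3 | h(m). Then
h(m+1) − 9·h(m) = (3·4^(m+1) + 3·9^(m+1)) − 9·(3·4^m + 3·9^m) = (3)·4^m·(4 − 9) = (-15)·4^m. Since 3 | h(m) by the inductive hypothesis, 3 | 9·h(m); and 3 | -15 since -15 = 3·-5. Therefore 3 | h(m+1).
By the principle of mathematical induction, the result holds for all n ≥ 1.
Therefore the largest such d is 3.

d = 3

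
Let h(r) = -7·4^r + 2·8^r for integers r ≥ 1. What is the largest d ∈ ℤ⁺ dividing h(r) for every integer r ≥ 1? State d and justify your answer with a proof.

Computing the first values: h(1) = -12 and h(2) = 16; gcd(-12, 16) = 4, so d ≤ 4.
We prove 4 | -7·4^r + 2·8^r for all r ≥ 1 by induction on r.
When r = 1: h(1) = -12 = 4·(-3), so 4 | h(1).
Inductive step: suppose the statement holds for some i ≥ 1, i.e. 4 | h(i). Then
h(i+1) − 8·h(i) = (-7·4^(i+1) + 2·8^(i+1)) − 8·(-7·4^i + 2·8^i) = (-7)·4^i·(4 − 8) = (28)·4^i. Since 4 | h(i) by the inductive hypothesis, 4 | 8·h(i); and 4 | 28 since 28 = 4·7. Therefore 4 | h(i+1).
This completes the induction.
Therefore the largest such d is 4.

d = 4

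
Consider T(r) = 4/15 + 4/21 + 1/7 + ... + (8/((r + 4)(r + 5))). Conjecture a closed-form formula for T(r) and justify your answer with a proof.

T(r) = 8r/(5(r + 5))

We claim T(r) = 8r/(5(r + 5)) for all r ≥ 1.
For the base case r = 1: T(1) = 4/15, and the closed form gives 4/15. They agree.
For the inductive step, assume it holds for an arbitrary j ≥ 1, so T(j) = 8j/(5(j + 5)).
Then T(j+1) = T(j) + (8/((j + 5)(j + 6))) = (8j/(5(j + 5))) + (8/((j + 5)(j + 6))).
Simplifying, T(j+1) = 8(j + 1)/(5(j + 6)) = 8(j+1)/(5((j+1) + 5)),
which is the closed form with r = j+1.
Hence, by induction on r, the claim holds for every r ≥ 1.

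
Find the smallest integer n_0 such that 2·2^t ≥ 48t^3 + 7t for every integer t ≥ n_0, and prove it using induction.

n_0 = 17

At t = 16: 131072 < 196720, so the inequality fails and n_0 ≥ 17. We prove 2·2^t ≥ 48t^3 + 7t for all t ≥ 17.
Base case (t = 17): 2·2^t = 262144 and 48t^3 + 7t = 235943, so 262144 ≥ 235943.
Inductive step: assume the claim holds for t = k, so 2·2^k ≥ 48k^3 + 7k.
Then 2·2^(k + 1) = 2·(2·2^k) ≥ 2·(48k^3 + 7k).
Also, for k ≥ 17 we have 2·(48k^3 + 7k) ≥ 48(k+1)^3 + 7(k+1), since 2·(48k^3 + 7k) − (48(k+1)^3 + 7(k+1)) = 48k^3 - 144k^2 - 137k - 55, which is nonnegative for all k ≥ 17.
Combining, 2·2^(k + 1) ≥ 48(k+1)^3 + 7(k+1).
By the principle of mathematical induction, the result holds for all t ≥ 17.
Hence the smallest such n_0 is 17.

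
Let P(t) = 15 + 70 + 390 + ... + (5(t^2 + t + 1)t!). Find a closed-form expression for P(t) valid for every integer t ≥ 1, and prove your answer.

We claim P(t) = (5t + 5)(t + 1)! - 5 for all t ≥ 1.
For the base case t = 1: P(1) = 15, and the closed form gives 15. They agree.
For the inductive step, assume it holds for an arbitrary r ≥ 1, so P(r) = (5r + 5)(r + 1)! - 5.
Then P(r+1) = P(r) + (5(r^2 + 3r + 3)(r + 1)!) = ((5r + 5)(r + 1)! - 5) + (5(r^2 + 3r + 3)(r + 1)!).
Simplifying, P(r+1) = (5(r+1) + 5)((r+1) + 1)! - 5,
which is the closed form with t = r+1.
Hence, by induction on t, the claim holds for every t ≥ 1.

P(t) = (5t + 5)(t + 1)! - 5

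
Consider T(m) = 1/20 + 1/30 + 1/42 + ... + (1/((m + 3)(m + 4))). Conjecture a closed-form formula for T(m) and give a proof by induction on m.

T(m) = m/(4(m + 4))

We claim T(m) = m/(4(m + 4)) for all m ≥ 1.
Base step (m = 1): T(1) = 1/20, and the closed form gives 1/20. They agree.
Inductive step: assume the claim holds for m = k, so T(k) = k/(4(k + 4)).
Then T(k+1) = T(k) + (1/((k + 4)(k + 5))) = (k/(4(k + 4))) + (1/((k + 4)(k + 5))).
Simplifying, T(k+1) = (k + 1)/(4(k + 5)) = (k+1)/(4((k+1) + 4)),
which is the closed form with m = k+1.
Hence, by induction on m, the claim holds for every m ≥ 1.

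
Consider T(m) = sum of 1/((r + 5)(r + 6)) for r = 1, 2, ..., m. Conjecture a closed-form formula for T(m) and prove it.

We claim T(m) = m/(6(m + 6)) for all m ≥ 1.
When m = 1: T(1) = 1/42, and the closed form gives 1/42. They agree.
Inductive step: assume the claim holds for m = r, so T(r) = r/(6(r + 6)).
Then T(r+1) = T(r) + (1/((r + 6)(r + 7))) = (r/(6(r + 6))) + (1/((r + 6)(r + 7))).
Simplifying, T(r+1) = (r + 1)/(6(r + 7)) = (r+1)/(6((r+1) + 6)),
which is the closed form with m = r+1.
This completes the induction.

T(m) = m/(6(m + 6))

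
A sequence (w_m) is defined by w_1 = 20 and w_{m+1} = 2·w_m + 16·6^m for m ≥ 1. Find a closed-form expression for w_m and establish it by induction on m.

Computing the first terms: w_1 = 20, w_2 = 136, w_3 = 848. This suggests w_m = -2^(m + 1) + 4·6^m.
For the base case m = 1: the formula gives 20 = 20 = w_1.
Inductive step: assume the claim holds for m = p, so w_p = -2^(p + 1) + 4·6^p.
Then w_{p+1} = 2·w_p + 16·6^p = 2·(-2^(p + 1) + 4·6^p) + 16·6^p = -2^(p + 2) + 4·6^(p + 1) = -2^((p+1) + 1) + 4·6^(p+1),
which is the claimed formula at m = p+1.
By the principle of mathematical induction, the result holds for all m ≥ 1.

w_m = -2^(m + 1) + 4·6^m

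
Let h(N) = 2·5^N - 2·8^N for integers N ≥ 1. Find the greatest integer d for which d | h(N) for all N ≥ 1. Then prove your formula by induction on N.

Computing the first values: h(1) = -6 and h(2) = -78; gcd(-6, -78) = 6, so d ≤ 6.
We prove 6 | 2·5^N - 2·8^N for all N ≥ 1 by induction on N.
When N = 1: h(1) = -6 = 6·(-1), so 6 | h(1).
For the inductive step, assume it holds for an arbitrary m ≥ 1, i.e. 6 | h(m). Then
h(m+1) − 8·h(m) = (2·5^(m+1) - 2·8^(m+1)) − 8·(2·5^m - 2·8^m) = (2)·5^m·(5 − 8) = (-6)·5^m. Since 6 | h(m) by the inductive hypothesis, 6 | 8·h(m); and 6 | -6 since -6 = 6·-1. Therefore 6 | h(m+1).
By the principle of mathematical induction, the result holds for all N ≥ 1.
Therefore the largest such d is 6.

d = 6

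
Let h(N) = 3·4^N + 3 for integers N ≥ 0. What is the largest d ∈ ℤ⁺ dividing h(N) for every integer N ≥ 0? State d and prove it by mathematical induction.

Computing the first values: h(0) = 6 and h(1) = 15; gcd(6, 15) = 3, so d ≤ 3.
We prove 3 | 3·4^N + 3 for all N ≥ 0 by induction on N.
For the base case N = 0: h(0) = 6 = 3·(2), so 3 | h(0).
Suppose the result is true for N = i, i.e. 3 | h(i). Then
h(i+1) = 3·4^(i+1) + 3 = 4·(3·4^i + 3) - 9 = 4·h(i) - 9. The first term is divisible by 3 by the inductive hypothesis, and -9 is divisible by 3. Hence 3 | h(i+1).
By induction, the statement is established for all N ≥ 0.
Therefore the largest such d is 3.

d = 3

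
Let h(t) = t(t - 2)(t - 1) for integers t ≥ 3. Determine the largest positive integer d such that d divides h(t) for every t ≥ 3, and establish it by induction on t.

Computing the first values: h(3) = 6 and h(4) = 24; gcd(6, 24) = 6, so d ≤ 6.
We prove 6 | t(t - 2)(t - 1) for all t ≥ 3 by induction on t.
For the base case t = 3: h(3) = 6 = 6·(1), so 6 | h(3).
Inductive step: assume the claim holds for t = j, i.e. 6 | h(j). Then
h(j+1) − h(j) = (j-1)·j·(j+1) − (j-2)·(j-1)·j = (j-1)·j·[(j+1) − (j-2)] = 3·(j-1)·j. The product of 2 consecutive integers is divisible by (2)! = 2, so h(j+1) − h(j) is divisible by 3·2 = 6. By the inductive hypothesis 6 | h(j), hence 6 | h(j+1).
By induction, the statement is established for all t ≥ 3.
Therefore the largest such d is 6.

d = 6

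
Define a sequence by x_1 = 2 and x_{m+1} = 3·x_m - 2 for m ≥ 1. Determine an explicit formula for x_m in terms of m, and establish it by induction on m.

x_m = 3^(m - 1) + 1

Computing the first terms: x_1 = 2, x_2 = 4, x_3 = 10. This suggests x_m = 3^(m - 1) + 1.
Base step (m = 1): the formula gives 2 = 2 = x_1.
Inductive step: assume the claim holds for m = k, so x_k = 3^(k - 1) + 1.
Then x_{k+1} = 3·x_k - 2 = 3·(3^(k - 1) + 1) - 2 = 3^k + 1 = 3^((k+1) - 1) + 1,
which is the claimed formula at m = k+1.
By the principle of mathematical induction, the result holds for all m ≥ 1.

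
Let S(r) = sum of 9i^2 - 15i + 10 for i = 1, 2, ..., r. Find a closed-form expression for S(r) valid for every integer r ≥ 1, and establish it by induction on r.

We claim S(r) = r(3r^2 - 3r + 4) for all r ≥ 1.
Base case (r = 1): S(1) = 4, and the closed form gives 4. They agree.
Inductive step: assume the claim holds for r = i, so S(i) = i(3i^2 - 3i + 4).
Then S(i+1) = S(i) + (9i^2 + 3i + 4) = (i(3i^2 - 3i + 4)) + (9i^2 + 3i + 4).
Simplifying, S(i+1) = (i + 1)(3i^2 + 3i + 4) = (i+1)(3(i+1)^2 - 3(i+1) + 4),
which is the closed form with r = i+1.
Hence, by induction on r, the claim holds for every r ≥ 1.

S(r) = r(3r^2 - 3r + 4)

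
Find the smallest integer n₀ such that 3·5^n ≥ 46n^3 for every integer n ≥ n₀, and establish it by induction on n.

n₀ = 5

At n = 4: 1875 < 2944, so the inequality fails and n₀ ≥ 5. We prove 3·5^n ≥ 46n^3 for all n ≥ 5.
Base step (n = 5): 3·5^n = 9375 and 46n^3 = 5750, so 9375 ≥ 5750.
Inductive step: suppose the statement holds for some i ≥ 5, so 3·5^i ≥ 46i^3.
Then 3·5^(i + 1) = 5·(3·5^i) ≥ 5·(46i^3).
Also, for i ≥ 5 we have 5·(46i^3) ≥ 46(i+1)^3, since 5 ≥ (1 + 1/i)^3 for all i ≥ 5.
Combining, 3·5^(i + 1) ≥ 46(i+1)^3.
This completes the induction.
Hence the smallest such n₀ is 5.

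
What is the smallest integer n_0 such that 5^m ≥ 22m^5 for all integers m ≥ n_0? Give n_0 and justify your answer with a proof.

n_0 = 9

At m = 8: 390625 < 720896, so the inequality fails and n_0 ≥ 9. We prove 5^m ≥ 22m^5 for all m ≥ 9.
Base step (m = 9): 5^m = 1953125 and 22m^5 = 1299078, so 1953125 ≥ 1299078.
Inductive step: suppose the statement holds for some k ≥ 9, so 5^k ≥ 22k^5.
Then 5^(k + 1) = 5·(5^k) ≥ 5·(22k^5).
Also, for k ≥ 9 we have 5·(22k^5) ≥ 22(k+1)^5, since 5 ≥ (1 + 1/k)^5 for all k ≥ 9.
Combining, 5^(k + 1) ≥ 22(k+1)^5.
By induction, the statement is established for all m ≥ 9.
Hence the smallest such n_0 is 9.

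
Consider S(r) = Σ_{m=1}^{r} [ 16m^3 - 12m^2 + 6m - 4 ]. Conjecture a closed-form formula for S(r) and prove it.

We claim S(r) = r(4r^3 + 4r^2 + r - 3) for all r ≥ 1.
For the base case r = 1: S(1) = 6, and the closed form gives 6. They agree.
For the inductive step, assume it holds for an arbitrary m ≥ 1, so S(m) = m(4m^3 + 4m^2 + m - 3).
Then S(m+1) = S(m) + (16m^3 + 36m^2 + 30m + 6) = (m(4m^3 + 4m^2 + m - 3)) + (16m^3 + 36m^2 + 30m + 6).
Simplifying, S(m+1) = (m + 1)(4m^3 + 16m^2 + 21m + 6) = (m+1)(4(m+1)^3 + 4(m+1)^2 + (m+1) - 3),
which is the closed form with r = m+1.
This completes the induction.

S(r) = r(4r^3 + 4r^2 + r - 3)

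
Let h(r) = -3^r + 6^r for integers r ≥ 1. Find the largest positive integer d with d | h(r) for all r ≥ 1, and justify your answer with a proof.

Computing the first values: h(1) = 3 and h(2) = 27; gcd(3, 27) = 3, so d ≤ 3.
We prove 3 | -3^r + 6^r for all r ≥ 1 by induction on r.
When r = 1: h(1) = 3 = 3·(1), so 3 | h(1).
Suppose the result is true for r = p, i.e. 3 | h(p). Then
6^{p+1} − 3^{p+1} = 6·6^p − 3·3^p = 6·(6^p − 3^p) + (3)·3^p. The first term is divisible by 3 by the inductive hypothesis, and the second term (3)·3^p is divisible by 3 since 3 | 3. Hence 3 | h(p+1).
By the principle of mathematical induction, the result holds for all r ≥ 1.
Therefore the largest such d is 3.

d = 3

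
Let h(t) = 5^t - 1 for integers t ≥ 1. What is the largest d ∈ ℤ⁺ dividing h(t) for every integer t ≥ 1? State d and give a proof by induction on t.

d = 4

Computing the first values: h(1) = 4 and h(2) = 24; gcd(4, 24) = 4, so d ≤ 4.
We prove 4 | 5^t - 1 for all t ≥ 1 by induction on t.
Base case (t = 1): h(1) = 4 = 4·(1), so 4 | h(1).
Suppose the result is true for t = r, i.e. 4 | h(r). Then
5^{r+1} − 1^{r+1} = 5·5^r − 1·1^r = 5·(5^r − 1^r) + (4)·1^r. The first term is divisible by 4 by the inductive hypothesis, and the second term (4)·1^r is divisible by 4 since 4 | 4. Hence 4 | h(r+1).
This completes the induction.
Therefore the largest such d is 4.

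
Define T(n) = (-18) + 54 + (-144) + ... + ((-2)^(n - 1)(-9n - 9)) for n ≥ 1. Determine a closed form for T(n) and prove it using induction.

We claim T(n) = (-2)^n(3n + 4) - 4 for all n ≥ 1.
Base step (n = 1): T(1) = -18, and the closed form gives -18. They agree.
Inductive step: assume the claim holds for n = i, so T(i) = (-2)^i(3i + 4) - 4.
Then T(i+1) = T(i) + (9(-2)^i(-i - 2)) = ((-2)^i(3i + 4) - 4) + (9(-2)^i(-i - 2)).
Simplifying, T(i+1) = -6(-2)^i·i - 14(-2)^i - 4 = (-2)^(i+1)(3(i+1) + 4) - 4,
which is the closed form with n = i+1.
By the principle of mathematical induction, the result holds for all n ≥ 1.

T(n) = (-2)^n(3n + 4) - 4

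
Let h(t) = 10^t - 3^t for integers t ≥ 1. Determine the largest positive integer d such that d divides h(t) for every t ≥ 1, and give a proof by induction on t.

Computing the first values: h(1) = 7 and h(2) = 91; gcd(7, 91) = 7, so d ≤ 7.
We prove 7 | 10^t - 3^t for all t ≥ 1 by induction on t.
Base step (t = 1): h(1) = 7 = 7·(1), so 7 | h(1).
Inductive step: assume the claim holds for t = p, i.e. 7 | h(p). Then
10^{p+1} − 3^{p+1} = 10·10^p − 3·3^p = 10·(10^p − 3^p) + (7)·3^p. The first term is divisible by 7 by the inductive hypothesis, and the second term (7)·3^p is divisible by 7 since 7 | 7. Hence 7 | h(p+1).
Hence, by induction on t, the claim holds for every t ≥ 1.
Therefore the largest such d is 7.

d = 7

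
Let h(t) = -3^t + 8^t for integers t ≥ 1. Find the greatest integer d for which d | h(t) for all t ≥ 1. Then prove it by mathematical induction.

Computing the first values: h(1) = 5 and h(2) = 55; gcd(5, 55) = 5, so d ≤ 5.
We prove 5 | -3^t + 8^t for all t ≥ 1 by induction on t.
Base case (t = 1): h(1) = 5 = 5·(1), so 5 | h(1).
Inductive step: assume the claim holds for t = m, i.e. 5 | h(m). Then
8^{m+1} − 3^{m+1} = 8·8^m − 3·3^m = 8·(8^m − 3^m) + (5)·3^m. The first term is divisible by 5 by the inductive hypothesis, and the second term (5)·3^m is divisible by 5 since 5 | 5. Hence 5 | h(m+1).
By the principle of mathematical induction, the result holds for all t ≥ 1.
Therefore the largest such d is 5.

d = 5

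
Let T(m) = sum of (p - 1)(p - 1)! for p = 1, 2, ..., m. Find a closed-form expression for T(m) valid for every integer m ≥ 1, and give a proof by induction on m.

T(m) = m! - 1

We claim T(m) = m! - 1 for all m ≥ 1.
For the base case m = 1: T(1) = 0, and the closed form gives 0. They agree.
For the inductive step, assume it holds for an arbitrary p ≥ 1, so T(p) = p! - 1.
Then T(p+1) = T(p) + (p·p!) = (p! - 1) + (p·p!).
Simplifying, T(p+1) = (p+1)! - 1,
which is the closed form with m = p+1.
By the principle of mathematical induction, the result holds for all m ≥ 1.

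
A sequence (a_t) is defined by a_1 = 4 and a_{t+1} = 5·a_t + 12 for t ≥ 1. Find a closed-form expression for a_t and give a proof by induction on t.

Computing the first terms: a_1 = 4, a_2 = 32, a_3 = 172. This suggests a_t = 7·5^(t - 1) - 3.
For the base case t = 1: the formula gives 4 = 4 = a_1.
Inductive step: suppose the statement holds for some j ≥ 1, so a_j = 7·5^(j - 1) - 3.
Then a_{j+1} = 5·a_j + 12 = 5·(7·5^(j - 1) - 3) + 12 = 7·5^j - 3 = 7·5^((j+1) - 1) - 3,
which is the claimed formula at t = j+1.
Hence, by induction on t, the claim holds for every t ≥ 1.

a_t = 7·5^(t - 1) - 3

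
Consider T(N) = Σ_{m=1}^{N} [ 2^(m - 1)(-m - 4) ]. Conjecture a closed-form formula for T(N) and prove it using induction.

We claim T(N) = -2^N(N + 3) + 3 for all N ≥ 1.
Base case (N = 1): T(1) = -5, and the closed form gives -5. They agree.
Inductive step: assume the claim holds for N = m, so T(m) = -2^m(m + 3) + 3.
Then T(m+1) = T(m) + (2^m(-m - 5)) = (-2^m(m + 3) + 3) + (2^m(-m - 5)).
Simplifying, T(m+1) = -2^(m + 1)m - 2^(m + 3) + 3 = -2^(m+1)((m+1) + 3) + 3,
which is the closed form with N = m+1.
By the principle of mathematical induction, the result holds for all N ≥ 1.

T(N) = -2^N(N + 3) + 3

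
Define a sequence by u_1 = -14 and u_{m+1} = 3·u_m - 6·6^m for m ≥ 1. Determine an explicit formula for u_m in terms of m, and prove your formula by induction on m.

Computing the first terms: u_1 = -14, u_2 = -78, u_3 = -450. This suggests u_m = -2·3^(m - 1) - 2·6^m.
Base step (m = 1): the formula gives -14 = -14 = u_1.
Suppose the result is true for m = j, so u_j = -2·3^(j - 1) - 2·6^j.
Then u_{j+1} = 3·u_j - 6·6^j = 3·(-2·3^(j - 1) - 2·6^j) - 6·6^j = -2·3^j - 2·6^(j + 1) = -2·3^((j+1) - 1) - 2·6^(j+1),
which is the claimed formula at m = j+1.
By induction, the statement is established for all m ≥ 1.

u_m = -2·3^(m - 1) - 2·6^m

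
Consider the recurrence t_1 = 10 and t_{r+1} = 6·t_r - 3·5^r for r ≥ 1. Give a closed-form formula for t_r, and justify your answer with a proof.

t_r = 3·5^r - 5·6^(r - 1)

Computing the first terms: t_1 = 10, t_2 = 45, t_3 = 195. This suggests t_r = 3·5^r - 5·6^(r - 1).
Base case (r = 1): the formula gives 10 = 10 = t_1.
For the inductive step, assume it holds for an arbitrary m ≥ 1, so t_m = 3·5^m - 5·6^(m - 1).
Then t_{m+1} = 6·t_m - 3·5^m = 6·(3·5^m - 5·6^(m - 1)) - 3·5^m = 3·5^(m + 1) - 5·6^m = 3·5^(m+1) - 5·6^((m+1) - 1),
which is the claimed formula at r = m+1.
This completes the induction.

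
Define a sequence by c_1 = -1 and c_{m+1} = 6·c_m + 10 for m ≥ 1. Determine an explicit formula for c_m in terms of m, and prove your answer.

Computing the first terms: c_1 = -1, c_2 = 4, c_3 = 34. This suggests c_m = 6^(m - 1) - 2.
For the base case m = 1: the formula gives -1 = -1 = c_1.
Inductive step: suppose the statement holds for some k ≥ 1, so c_k = 6^(k - 1) - 2.
Then c_{k+1} = 6·c_k + 10 = 6·(6^(k - 1) - 2) + 10 = 6^k - 2 = 6^((k+1) - 1) - 2,
which is the claimed formula at m = k+1.
By the principle of mathematical induction, the result holds for all m ≥ 1.

c_m = 6^(m - 1) - 2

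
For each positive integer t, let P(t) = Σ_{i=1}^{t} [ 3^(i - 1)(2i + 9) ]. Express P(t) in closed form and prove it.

We claim P(t) = 3^t(t + 4) - 4 for all t ≥ 1.
Base case (t = 1): P(1) = 11, and the closed form gives 11. They agree.
Inductive step: suppose the statement holds for some i ≥ 1, so P(i) = 3^i(i + 4) - 4.
Then P(i+1) = P(i) + (3^i(2i + 11)) = (3^i(i + 4) - 4) + (3^i(2i + 11)).
Simplifying, P(i+1) = 3·3^i·i + 15·3^i - 4 = 3^(i+1)((i+1) + 4) - 4,
which is the closed form with t = i+1.
By induction, the statement is established for all t ≥ 1.

P(t) = 3^t(t + 4) - 4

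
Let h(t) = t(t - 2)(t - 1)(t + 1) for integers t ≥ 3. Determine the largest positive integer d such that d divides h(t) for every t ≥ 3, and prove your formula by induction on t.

Computing the first values: h(3) = 24 and h(4) = 120; gcd(24, 120) = 24, so d ≤ 24.
We prove 24 | t(t - 2)(t - 1)(t + 1) for all t ≥ 3 by induction on t.
When t = 3: h(3) = 24 = 24·(1), so 24 | h(3).
Inductive step: suppose the statement holds for some m ≥ 3, i.e. 24 | h(m). Then
h(m+1) − h(m) = (m-1)·m·(m+1)·(m+2) − (m-2)·(m-1)·m·(m+1) = (m-1)·m·(m+1)·[(m+2) − (m-2)] = 4·(m-1)·m·(m+1). The product of 3 consecutive integers is divisible by (3)! = 6, so h(m+1) − h(m) is divisible by 4·6 = 24. By the inductive hypothesis 24 | h(m), hence 24 | h(m+1).
This completes the induction.
Therefore the largest such d is 24.

d = 24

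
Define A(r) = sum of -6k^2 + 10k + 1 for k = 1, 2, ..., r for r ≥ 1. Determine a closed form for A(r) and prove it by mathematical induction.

A(r) = -r(2r^2 - 2r - 5)

We claim A(r) = -r(2r^2 - 2r - 5) for all r ≥ 1.
For the base case r = 1: A(1) = 5, and the closed form gives 5. They agree.
Suppose the result is true for r = k, so A(k) = k(-2k^2 + 2k + 5).
Then A(k+1) = A(k) + (-6k^2 - 2k + 5) = (k(-2k^2 + 2k + 5)) + (-6k^2 - 2k + 5).
Simplifying, A(k+1) = -(k + 1)(2k^2 + 2k - 5) = -(k+1)(2(k+1)^2 - 2(k+1) - 5),
which is the closed form with r = k+1.
This completes the induction.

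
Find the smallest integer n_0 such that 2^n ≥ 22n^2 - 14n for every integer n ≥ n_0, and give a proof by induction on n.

n_0 = 12

At n = 11: 2048 < 2508, so the inequality fails and n_0 ≥ 12. We prove 2^n ≥ 22n^2 - 14n for all n ≥ 12.
When n = 12: 2^n = 4096 and 22n^2 - 14n = 3000, so 4096 ≥ 3000.
Suppose the result is true for n = m, so 2^m ≥ 22m^2 - 14m.
Then 2^(m + 1) = 2·(2^m) ≥ 2·(22m^2 - 14m).
Also, for m ≥ 12 we have 2·(22m^2 - 14m) ≥ 22(m+1)^2 - 14(m+1), since 2·(22m^2 - 14m) − (22(m+1)^2 - 14(m+1)) = 22m^2 - 58m - 8, which is nonnegative for all m ≥ 12.
Combining, 2^(m + 1) ≥ 22(m+1)^2 - 14(m+1).
By induction, the statement is established for all n ≥ 12.
Hence the smallest such n_0 is 12.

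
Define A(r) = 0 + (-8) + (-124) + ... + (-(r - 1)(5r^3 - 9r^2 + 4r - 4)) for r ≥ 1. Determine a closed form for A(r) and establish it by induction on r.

A(r) = -r(r - 1)(r^3 - r - 2)

We claim A(r) = -r(r - 1)(r^3 - r - 2) for all r ≥ 1.
For the base case r = 1: A(1) = 0, and the closed form gives 0. They agree.
Inductive step: assume the claim holds for r = k, so A(k) = k(-k^4 + k^3 + k^2 + k - 2).
Then A(k+1) = A(k) + (k(-5k^3 - 6k^2 - k + 4)) = (k(-k^4 + k^3 + k^2 + k - 2)) + (k(-5k^3 - 6k^2 - k + 4)).
Simplifying, A(k+1) = -k(k + 1)(k^3 + 3k^2 + 2k - 2) = -(k+1)((k+1) - 1)((k+1)^3 - (k+1) - 2),
which is the closed form with r = k+1.
This completes the induction.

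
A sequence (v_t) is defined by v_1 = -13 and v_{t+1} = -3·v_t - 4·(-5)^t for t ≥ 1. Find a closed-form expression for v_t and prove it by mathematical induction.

Computing the first terms: v_1 = -13, v_2 = 59, v_3 = -277. This suggests v_t = (-3)^t + 2(-5)^t.
For the base case t = 1: the formula gives -13 = -13 = v_1.
Inductive step: suppose the statement holds for some p ≥ 1, so v_p = (-3)^p + 2(-5)^p.
Then v_{p+1} = -3·v_p - 4·(-5)^p = -3·((-3)^p + 2(-5)^p) - 4·(-5)^p = (-3)^(p + 1) + 2(-5)^(p + 1),
which is the claimed formula at t = p+1.
By induction, the statement is established for all t ≥ 1.

v_t = (-3)^t + 2(-5)^t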